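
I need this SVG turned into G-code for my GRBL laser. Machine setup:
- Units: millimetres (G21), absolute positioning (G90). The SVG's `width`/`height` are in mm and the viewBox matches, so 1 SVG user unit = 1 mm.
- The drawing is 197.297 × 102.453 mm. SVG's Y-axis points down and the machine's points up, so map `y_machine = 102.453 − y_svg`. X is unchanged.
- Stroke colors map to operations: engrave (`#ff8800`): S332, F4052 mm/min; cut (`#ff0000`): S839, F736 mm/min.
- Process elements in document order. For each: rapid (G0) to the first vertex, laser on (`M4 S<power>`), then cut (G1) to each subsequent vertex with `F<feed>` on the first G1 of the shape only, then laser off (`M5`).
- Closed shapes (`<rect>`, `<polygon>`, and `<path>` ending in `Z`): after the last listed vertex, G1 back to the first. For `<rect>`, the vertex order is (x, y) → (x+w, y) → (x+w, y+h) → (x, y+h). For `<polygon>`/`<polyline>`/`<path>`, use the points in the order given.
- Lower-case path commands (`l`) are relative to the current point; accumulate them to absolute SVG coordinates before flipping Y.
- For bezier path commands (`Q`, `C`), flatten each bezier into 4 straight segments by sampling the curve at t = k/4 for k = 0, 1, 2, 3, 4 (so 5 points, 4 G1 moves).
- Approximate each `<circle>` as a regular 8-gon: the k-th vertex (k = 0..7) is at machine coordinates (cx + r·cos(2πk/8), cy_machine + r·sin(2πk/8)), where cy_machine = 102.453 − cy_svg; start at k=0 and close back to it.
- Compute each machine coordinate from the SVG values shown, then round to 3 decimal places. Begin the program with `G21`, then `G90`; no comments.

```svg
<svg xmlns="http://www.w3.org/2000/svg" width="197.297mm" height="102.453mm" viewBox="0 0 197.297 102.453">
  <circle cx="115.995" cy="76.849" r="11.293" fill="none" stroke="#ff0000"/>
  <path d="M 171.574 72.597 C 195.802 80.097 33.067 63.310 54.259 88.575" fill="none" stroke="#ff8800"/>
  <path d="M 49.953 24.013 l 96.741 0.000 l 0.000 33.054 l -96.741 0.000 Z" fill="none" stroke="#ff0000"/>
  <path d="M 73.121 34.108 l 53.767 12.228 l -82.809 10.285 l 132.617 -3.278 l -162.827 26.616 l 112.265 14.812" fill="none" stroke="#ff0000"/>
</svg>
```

1 u = 1 mm; y_m = 102.453 − y.

[1] `<circle>` circle, #ff0000→cut S839 F736: (127.288,25.604) → (123.980,33.589) → (115.995,36.897) → (108.010,33.589) → (104.702,25.604) → (108.010,17.619) → (115.995,14.311) → (123.980,17.619) → (127.288,25.604) (closed)

[2] `<path>` cubic bezier, #ff8800→engrave S332 F4052: (171.574,29.856) → (160.485,27.748) → (114.055,28.529) → (67.056,25.979) → (54.259,13.878)

[3] `<path>` rectangle, #ff0000→cut S839 F736: (49.953,78.440) → (146.694,78.440) → (146.694,45.386) → (49.953,45.386) → (49.953,78.440) (closed)

[4] `<path>` open polyline, #ff0000→cut S839 F736: (73.121,68.345) → (126.888,56.117) → (44.079,45.832) → (176.696,49.110) → (13.869,22.494) → (126.134,7.682)

G21
G90
G0 X127.288 Y25.604
M4 S839
G1 X123.980 Y33.589 F736
G1 X115.995 Y36.897
G1 X108.010 Y33.589
G1 X104.702 Y25.604
G1 X108.010 Y17.619
G1 X115.995 Y14.311
G1 X123.980 Y17.619
G1 X127.288 Y25.604
M5
G0 X171.574 Y29.856
M4 S332
G1 X160.485 Y27.748 F4052
G1 X114.055 Y28.529
G1 X67.056 Y25.979
G1 X54.259 Y13.878
M5
G0 X49.953 Y78.440
M4 S839
G1 X146.694 Y78.440 F736
G1 X146.694 Y45.386
G1 X49.953 Y45.386
G1 X49.953 Y78.440
M5
G0 X73.121 Y68.345
M4 S839
G1 X126.888 Y56.117 F736
G1 X44.079 Y45.832
G1 X176.696 Y49.110
G1 X13.869 Y22.494
G1 X126.134 Y7.682
M5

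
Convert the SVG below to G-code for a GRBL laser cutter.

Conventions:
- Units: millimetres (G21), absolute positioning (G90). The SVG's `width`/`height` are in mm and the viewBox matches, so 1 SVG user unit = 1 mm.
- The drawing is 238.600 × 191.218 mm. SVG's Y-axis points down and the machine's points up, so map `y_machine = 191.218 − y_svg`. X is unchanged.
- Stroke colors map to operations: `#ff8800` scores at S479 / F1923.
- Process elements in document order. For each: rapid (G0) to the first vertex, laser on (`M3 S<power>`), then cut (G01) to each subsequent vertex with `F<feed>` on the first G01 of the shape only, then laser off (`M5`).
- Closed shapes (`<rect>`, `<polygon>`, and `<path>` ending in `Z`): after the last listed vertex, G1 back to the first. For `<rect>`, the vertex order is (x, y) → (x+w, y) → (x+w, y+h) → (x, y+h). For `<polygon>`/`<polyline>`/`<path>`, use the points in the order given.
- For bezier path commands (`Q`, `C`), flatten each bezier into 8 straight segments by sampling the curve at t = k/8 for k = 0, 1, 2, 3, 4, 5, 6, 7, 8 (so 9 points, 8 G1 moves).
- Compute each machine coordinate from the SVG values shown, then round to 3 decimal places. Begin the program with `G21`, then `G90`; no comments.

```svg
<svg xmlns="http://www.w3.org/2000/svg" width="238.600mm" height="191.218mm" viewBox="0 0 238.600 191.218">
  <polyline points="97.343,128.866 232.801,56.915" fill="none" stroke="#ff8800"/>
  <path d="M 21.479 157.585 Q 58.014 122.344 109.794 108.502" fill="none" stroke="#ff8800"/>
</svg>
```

viewBox `0 0 238.600 191.218` with mm width/height → 1 unit = 1 mm. Flip: y_m = 191.218 − y_svg.

**Shape 1** — `<polyline>` line segment, stroke `#ff8800` → score (S479, F1923). Machine vertices: (97.343,62.352) → (232.801,134.303). Open path.

**Shape 2** — `<path>` quadratic bezier, stroke `#ff8800` → score (S479, F1923). Control points (SVG): P0=(21.479,157.585), P1=(58.014,122.344), P2=(109.794,108.502); sampled at t=k/8. Machine vertices: (21.479,33.633) → (30.851,42.109) → (40.699,49.916) → (51.024,57.055) → (61.825,63.524) → (73.103,69.325) → (84.857,74.458) → (97.087,78.921) → (109.794,82.716). Open path.

G21
G90
G0 X97.343 Y62.352
M3 S479
G01 X232.801 Y134.303 F1923
M5
G0 X21.479 Y33.633
M3 S479
G01 X30.851 Y42.109 F1923
G01 X40.699 Y49.916
G01 X51.024 Y57.055
G01 X61.825 Y63.524
G01 X73.103 Y69.325
G01 X84.857 Y74.458
G01 X97.087 Y78.921
G01 X109.794 Y82.716
M5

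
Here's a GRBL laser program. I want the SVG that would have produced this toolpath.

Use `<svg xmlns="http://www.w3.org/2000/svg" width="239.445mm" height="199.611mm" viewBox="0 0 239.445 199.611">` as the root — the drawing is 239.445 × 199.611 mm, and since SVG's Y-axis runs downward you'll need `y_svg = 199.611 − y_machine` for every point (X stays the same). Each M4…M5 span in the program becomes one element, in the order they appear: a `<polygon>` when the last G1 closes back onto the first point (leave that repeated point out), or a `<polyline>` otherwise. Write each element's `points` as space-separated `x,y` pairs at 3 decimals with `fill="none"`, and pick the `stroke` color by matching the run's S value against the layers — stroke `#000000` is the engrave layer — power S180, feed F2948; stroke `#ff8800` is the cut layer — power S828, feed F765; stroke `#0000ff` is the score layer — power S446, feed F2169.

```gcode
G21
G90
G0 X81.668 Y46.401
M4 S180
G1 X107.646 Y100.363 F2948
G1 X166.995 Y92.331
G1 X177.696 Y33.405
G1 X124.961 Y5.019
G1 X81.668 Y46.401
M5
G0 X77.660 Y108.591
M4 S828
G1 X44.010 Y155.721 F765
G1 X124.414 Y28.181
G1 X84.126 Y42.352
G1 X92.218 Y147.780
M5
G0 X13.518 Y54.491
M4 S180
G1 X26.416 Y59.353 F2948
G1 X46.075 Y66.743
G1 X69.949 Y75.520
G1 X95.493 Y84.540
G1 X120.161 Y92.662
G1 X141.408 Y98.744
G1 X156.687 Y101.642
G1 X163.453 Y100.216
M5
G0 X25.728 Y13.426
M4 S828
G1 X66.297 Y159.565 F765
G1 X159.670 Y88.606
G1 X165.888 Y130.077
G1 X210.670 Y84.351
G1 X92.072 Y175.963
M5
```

y_svg = 199.611 − y_m.

[1] S180→`#000000` (engrave); closed run; points: 81.668,153.210 107.646,99.248 166.995,107.280 177.696,166.206 124.961,194.592

[2] S828→`#ff8800` (cut); open run; points: 77.660,91.020 44.010,43.890 124.414,171.430 84.126,157.259 92.218,51.831

[3] S180→`#000000` (engrave); open run; points: 13.518,145.120 26.416,140.258 46.075,132.868 69.949,124.091 95.493,115.071 120.161,106.949 141.408,100.867 156.687,97.969 163.453,99.395

[4] S828→`#ff8800` (cut); open run; points: 25.728,186.185 66.297,40.046 159.670,111.005 165.888,69.534 210.670,115.260 92.072,23.648

<svg xmlns="http://www.w3.org/2000/svg" width="239.445mm" height="199.611mm" viewBox="0 0 239.445 199.611">
  <polygon points="81.668,153.210 107.646,99.248 166.995,107.280 177.696,166.206 124.961,194.592" fill="none" stroke="#000000"/>
  <polyline points="77.660,91.020 44.010,43.890 124.414,171.430 84.126,157.259 92.218,51.831" fill="none" stroke="#ff8800"/>
  <polyline points="13.518,145.120 26.416,140.258 46.075,132.868 69.949,124.091 95.493,115.071 120.161,106.949 141.408,100.867 156.687,97.969 163.453,99.395" fill="none" stroke="#000000"/>
  <polyline points="25.728,186.185 66.297,40.046 159.670,111.005 165.888,69.534 210.670,115.260 92.072,23.648" fill="none" stroke="#ff8800"/>
</svg>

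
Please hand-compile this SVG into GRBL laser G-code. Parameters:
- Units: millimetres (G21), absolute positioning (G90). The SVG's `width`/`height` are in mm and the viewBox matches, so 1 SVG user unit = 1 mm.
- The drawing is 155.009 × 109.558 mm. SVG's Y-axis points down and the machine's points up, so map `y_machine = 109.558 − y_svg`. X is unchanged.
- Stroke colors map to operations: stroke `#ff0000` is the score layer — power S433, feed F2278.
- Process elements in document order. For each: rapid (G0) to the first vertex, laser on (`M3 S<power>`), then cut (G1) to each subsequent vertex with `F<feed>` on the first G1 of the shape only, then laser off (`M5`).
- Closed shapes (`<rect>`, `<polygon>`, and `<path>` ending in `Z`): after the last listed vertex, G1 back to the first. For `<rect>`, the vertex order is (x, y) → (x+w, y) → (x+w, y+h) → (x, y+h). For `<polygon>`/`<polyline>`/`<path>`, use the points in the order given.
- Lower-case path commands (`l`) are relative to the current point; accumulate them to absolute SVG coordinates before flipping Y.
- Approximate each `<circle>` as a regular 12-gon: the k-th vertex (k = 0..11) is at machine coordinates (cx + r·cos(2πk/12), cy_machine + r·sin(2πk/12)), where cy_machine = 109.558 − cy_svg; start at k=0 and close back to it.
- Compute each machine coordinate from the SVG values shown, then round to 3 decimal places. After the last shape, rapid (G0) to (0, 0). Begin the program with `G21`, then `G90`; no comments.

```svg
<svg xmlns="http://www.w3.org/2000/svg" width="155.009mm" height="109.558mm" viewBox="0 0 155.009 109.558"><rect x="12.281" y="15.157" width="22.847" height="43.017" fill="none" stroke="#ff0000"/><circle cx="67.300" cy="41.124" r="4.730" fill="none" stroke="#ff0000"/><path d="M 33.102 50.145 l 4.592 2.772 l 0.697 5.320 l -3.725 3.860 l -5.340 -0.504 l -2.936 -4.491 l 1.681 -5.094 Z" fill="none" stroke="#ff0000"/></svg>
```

Since the viewBox matches the mm dimensions, user units are millimetres directly. The only transform is the Y-flip y_m = 109.558 − y_svg.

Shape 1 is a rectangle drawn with `<rect>`. Its stroke #ff0000 means score at S433, F2278. After flipping Y the toolpath is (12.281,94.401) → (35.128,94.401) → (35.128,51.384) → (12.281,51.384) → (12.281,94.401), returning to the start.

Shape 2 is a circle drawn with `<circle>`. Its stroke #ff0000 means score at S433, F2278. After flipping Y the toolpath is (72.030,68.434) → (71.396,70.799) → (69.665,72.530) → (67.300,73.164) → (64.935,72.530) → (63.204,70.799) → (62.570,68.434) → (63.204,66.069) → (64.935,64.338) → (67.300,63.704) → (69.665,64.338) → (71.396,66.069) → (72.030,68.434), returning to the start.

Shape 3 is a regular polygon drawn with `<path>`. Its stroke #ff0000 means score at S433, F2278. After flipping Y the toolpath is (33.102,59.413) → (37.694,56.641) → (38.391,51.321) → (34.666,47.461) → (29.326,47.965) → (26.390,52.456) → (28.071,57.550) → (33.102,59.413), returning to the start.

G21
G90
G0 X12.281 Y94.401
M3 S433
G1 X35.128 Y94.401 F2278
G1 X35.128 Y51.384
G1 X12.281 Y51.384
G1 X12.281 Y94.401
M5
G0 X72.030 Y68.434
M3 S433
G1 X71.396 Y70.799 F2278
G1 X69.665 Y72.530
G1 X67.300 Y73.164
G1 X64.935 Y72.530
G1 X63.204 Y70.799
G1 X62.570 Y68.434
G1 X63.204 Y66.069
G1 X64.935 Y64.338
G1 X67.300 Y63.704
G1 X69.665 Y64.338
G1 X71.396 Y66.069
G1 X72.030 Y68.434
M5
G0 X33.102 Y59.413
M3 S433
G1 X37.694 Y56.641 F2278
G1 X38.391 Y51.321
G1 X34.666 Y47.461
G1 X29.326 Y47.965
G1 X26.390 Y52.456
G1 X28.071 Y57.550
G1 X33.102 Y59.413
M5
G0 X0.000 Y0.000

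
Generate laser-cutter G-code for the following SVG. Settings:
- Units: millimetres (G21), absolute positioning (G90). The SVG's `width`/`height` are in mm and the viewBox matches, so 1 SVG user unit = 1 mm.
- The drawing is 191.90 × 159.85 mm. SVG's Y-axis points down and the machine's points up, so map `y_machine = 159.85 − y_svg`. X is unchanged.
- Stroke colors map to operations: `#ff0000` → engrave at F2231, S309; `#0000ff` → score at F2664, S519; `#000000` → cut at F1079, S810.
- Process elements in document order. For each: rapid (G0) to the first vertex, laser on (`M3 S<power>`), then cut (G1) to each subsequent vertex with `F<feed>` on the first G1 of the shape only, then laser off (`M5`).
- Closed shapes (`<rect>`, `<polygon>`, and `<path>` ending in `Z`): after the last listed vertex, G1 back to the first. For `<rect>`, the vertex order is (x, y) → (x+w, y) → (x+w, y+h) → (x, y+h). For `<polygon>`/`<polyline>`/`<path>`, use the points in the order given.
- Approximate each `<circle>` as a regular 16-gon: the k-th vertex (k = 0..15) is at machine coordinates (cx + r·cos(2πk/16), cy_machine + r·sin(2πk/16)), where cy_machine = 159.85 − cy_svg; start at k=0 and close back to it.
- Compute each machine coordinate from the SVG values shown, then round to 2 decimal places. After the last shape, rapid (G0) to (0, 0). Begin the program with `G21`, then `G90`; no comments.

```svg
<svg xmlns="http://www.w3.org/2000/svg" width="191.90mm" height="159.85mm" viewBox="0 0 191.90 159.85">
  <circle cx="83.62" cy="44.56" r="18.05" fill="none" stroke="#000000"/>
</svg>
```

Since the viewBox matches the mm dimensions, user units are millimetres directly. The only transform is the Y-flip y_m = 159.85 − y_svg.

Shape 1 is a circle drawn with `<circle>`. Its stroke #000000 means cut at S810, F1079. After flipping Y the toolpath is (101.67,115.29) → (100.30,122.20) → (96.38,128.05) → (90.53,131.97) → (83.62,133.34) → (76.71,131.97) → (70.86,128.05) → (66.94,122.20) → (65.57,115.29) → (66.94,108.38) → (70.86,102.53) → (76.71,98.61) → (83.62,97.24) → (90.53,98.61) → (96.38,102.53) → (100.30,108.38) → (101.67,115.29), returning to the start.

G21
G90
G0 X101.67 Y115.29
M3 S810
G1 X100.30 Y122.20 F1079
G1 X96.38 Y128.05
G1 X90.53 Y131.97
G1 X83.62 Y133.34
G1 X76.71 Y131.97
G1 X70.86 Y128.05
G1 X66.94 Y122.20
G1 X65.57 Y115.29
G1 X66.94 Y108.38
G1 X70.86 Y102.53
G1 X76.71 Y98.61
G1 X83.62 Y97.24
G1 X90.53 Y98.61
G1 X96.38 Y102.53
G1 X100.30 Y108.38
G1 X101.67 Y115.29
M5
G0 X0.00 Y0.00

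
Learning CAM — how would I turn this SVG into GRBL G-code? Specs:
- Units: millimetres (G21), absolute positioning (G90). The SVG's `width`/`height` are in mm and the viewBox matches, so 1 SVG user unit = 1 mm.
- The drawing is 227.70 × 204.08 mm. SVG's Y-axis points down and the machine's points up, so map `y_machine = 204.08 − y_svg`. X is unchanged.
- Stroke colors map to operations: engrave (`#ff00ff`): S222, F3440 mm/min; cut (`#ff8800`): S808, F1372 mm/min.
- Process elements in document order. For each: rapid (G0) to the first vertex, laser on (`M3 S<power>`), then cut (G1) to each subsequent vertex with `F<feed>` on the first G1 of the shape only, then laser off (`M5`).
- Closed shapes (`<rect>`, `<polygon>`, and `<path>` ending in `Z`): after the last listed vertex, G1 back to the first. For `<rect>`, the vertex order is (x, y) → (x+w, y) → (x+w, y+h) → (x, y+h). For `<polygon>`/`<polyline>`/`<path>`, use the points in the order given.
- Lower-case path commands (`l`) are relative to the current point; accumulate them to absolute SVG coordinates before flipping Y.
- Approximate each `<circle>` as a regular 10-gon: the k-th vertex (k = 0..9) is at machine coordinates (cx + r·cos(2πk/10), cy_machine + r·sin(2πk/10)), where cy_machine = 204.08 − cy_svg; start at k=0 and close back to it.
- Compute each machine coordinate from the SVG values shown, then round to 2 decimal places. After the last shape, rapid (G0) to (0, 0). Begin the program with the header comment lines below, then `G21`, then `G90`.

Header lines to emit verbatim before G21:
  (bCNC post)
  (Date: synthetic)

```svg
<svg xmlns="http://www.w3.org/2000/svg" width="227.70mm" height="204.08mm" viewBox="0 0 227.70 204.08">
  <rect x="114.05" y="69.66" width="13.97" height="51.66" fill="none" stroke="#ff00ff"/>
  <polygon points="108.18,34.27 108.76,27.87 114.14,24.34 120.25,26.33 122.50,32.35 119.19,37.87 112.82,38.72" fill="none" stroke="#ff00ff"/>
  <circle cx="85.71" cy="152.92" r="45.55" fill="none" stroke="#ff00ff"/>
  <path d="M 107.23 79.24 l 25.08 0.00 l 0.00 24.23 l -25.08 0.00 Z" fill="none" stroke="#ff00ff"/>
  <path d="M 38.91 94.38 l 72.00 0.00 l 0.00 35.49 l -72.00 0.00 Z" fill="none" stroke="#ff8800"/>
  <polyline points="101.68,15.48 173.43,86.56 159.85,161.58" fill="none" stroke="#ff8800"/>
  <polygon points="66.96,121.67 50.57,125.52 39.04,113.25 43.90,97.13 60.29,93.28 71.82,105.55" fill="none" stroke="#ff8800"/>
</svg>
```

Since the viewBox matches the mm dimensions, user units are millimetres directly. The only transform is the Y-flip y_m = 204.08 − y_svg.

Shape 1 is a rectangle drawn with `<rect>`. Its stroke #ff00ff means engrave at S222, F3440. After flipping Y the toolpath is (114.05,134.42) → (128.02,134.42) → (128.02,82.76) → (114.05,82.76) → (114.05,134.42), returning to the start.

Shape 2 is a regular polygon drawn with `<polygon>`. Its stroke #ff00ff means engrave at S222, F3440. After flipping Y the toolpath is (108.18,169.81) → (108.76,176.21) → (114.14,179.74) → (120.25,177.75) → (122.50,171.73) → (119.19,166.21) → (112.82,165.36) → (108.18,169.81), returning to the start.

Shape 3 is a circle drawn with `<circle>`. Its stroke #ff00ff means engrave at S222, F3440. After flipping Y the toolpath is (131.26,51.16) → (122.56,77.93) → (99.79,94.48) → (71.63,94.48) → (48.86,77.93) → (40.16,51.16) → (48.86,24.39) → (71.63,7.84) → (99.79,7.84) → (122.56,24.39) → (131.26,51.16), returning to the start.

Shape 4 is a rectangle drawn with `<path>`. Its stroke #ff00ff means engrave at S222, F3440. After flipping Y the toolpath is (107.23,124.84) → (132.31,124.84) → (132.31,100.61) → (107.23,100.61) → (107.23,124.84), returning to the start.

Shape 5 is a rectangle drawn with `<path>`. Its stroke #ff8800 means cut at S808, F1372. After flipping Y the toolpath is (38.91,109.70) → (110.91,109.70) → (110.91,74.21) → (38.91,74.21) → (38.91,109.70), returning to the start.

Shape 6 is a open polyline drawn with `<polyline>`. Its stroke #ff8800 means cut at S808, F1372. After flipping Y the toolpath is (101.68,188.60) → (173.43,117.52) → (159.85,42.50).

Shape 7 is a regular polygon drawn with `<polygon>`. Its stroke #ff8800 means cut at S808, F1372. After flipping Y the toolpath is (66.96,82.41) → (50.57,78.56) → (39.04,90.83) → (43.90,106.95) → (60.29,110.80) → (71.82,98.53) → (66.96,82.41), returning to the start.

(bCNC post)
(Date: synthetic)
G21
G90
G0 X114.05 Y134.42
M3 S222
G1 X128.02 Y134.42 F3440
G1 X128.02 Y82.76
G1 X114.05 Y82.76
G1 X114.05 Y134.42
M5
G0 X108.18 Y169.81
M3 S222
G1 X108.76 Y176.21 F3440
G1 X114.14 Y179.74
G1 X120.25 Y177.75
G1 X122.50 Y171.73
G1 X119.19 Y166.21
G1 X112.82 Y165.36
G1 X108.18 Y169.81
M5
G0 X131.26 Y51.16
M3 S222
G1 X122.56 Y77.93 F3440
G1 X99.79 Y94.48
G1 X71.63 Y94.48
G1 X48.86 Y77.93
G1 X40.16 Y51.16
G1 X48.86 Y24.39
G1 X71.63 Y7.84
G1 X99.79 Y7.84
G1 X122.56 Y24.39
G1 X131.26 Y51.16
M5
G0 X107.23 Y124.84
M3 S222
G1 X132.31 Y124.84 F3440
G1 X132.31 Y100.61
G1 X107.23 Y100.61
G1 X107.23 Y124.84
M5
G0 X38.91 Y109.70
M3 S808
G1 X110.91 Y109.70 F1372
G1 X110.91 Y74.21
G1 X38.91 Y74.21
G1 X38.91 Y109.70
M5
G0 X101.68 Y188.60
M3 S808
G1 X173.43 Y117.52 F1372
G1 X159.85 Y42.50
M5
G0 X66.96 Y82.41
M3 S808
G1 X50.57 Y78.56 F1372
G1 X39.04 Y90.83
G1 X43.90 Y106.95
G1 X60.29 Y110.80
G1 X71.82 Y98.53
G1 X66.96 Y82.41
M5
G0 X0.00 Y0.00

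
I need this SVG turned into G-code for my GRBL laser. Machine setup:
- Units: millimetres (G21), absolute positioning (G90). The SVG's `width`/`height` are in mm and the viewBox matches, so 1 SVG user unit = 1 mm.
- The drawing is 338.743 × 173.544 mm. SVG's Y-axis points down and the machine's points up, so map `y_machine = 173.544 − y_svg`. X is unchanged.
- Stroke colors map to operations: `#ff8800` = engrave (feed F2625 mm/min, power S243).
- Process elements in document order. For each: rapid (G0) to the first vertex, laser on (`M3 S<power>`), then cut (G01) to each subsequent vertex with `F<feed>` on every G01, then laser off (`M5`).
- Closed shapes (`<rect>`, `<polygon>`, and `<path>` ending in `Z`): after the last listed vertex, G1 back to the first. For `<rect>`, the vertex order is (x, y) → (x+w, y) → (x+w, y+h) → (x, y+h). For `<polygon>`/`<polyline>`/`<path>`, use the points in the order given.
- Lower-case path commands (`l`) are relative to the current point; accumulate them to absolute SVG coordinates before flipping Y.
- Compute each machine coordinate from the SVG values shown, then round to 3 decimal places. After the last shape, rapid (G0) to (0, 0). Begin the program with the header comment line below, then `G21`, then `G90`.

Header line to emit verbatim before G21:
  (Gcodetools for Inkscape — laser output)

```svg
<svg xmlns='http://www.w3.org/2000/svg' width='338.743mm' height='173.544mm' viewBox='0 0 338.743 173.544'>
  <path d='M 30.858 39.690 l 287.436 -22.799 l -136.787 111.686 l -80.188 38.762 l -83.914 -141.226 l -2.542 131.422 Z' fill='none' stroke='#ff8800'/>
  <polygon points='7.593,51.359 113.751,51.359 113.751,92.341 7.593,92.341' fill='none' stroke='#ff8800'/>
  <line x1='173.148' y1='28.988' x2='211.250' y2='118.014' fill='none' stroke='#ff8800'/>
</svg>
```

1 u = 1 mm; y_m = 173.544 − y.

[1] `<path>` closed polygon, #ff8800→engrave S243 F2625: (30.858,133.854) → (318.294,156.653) → (181.507,44.967) → (101.319,6.205) → (17.405,147.431) → (14.863,16.009) → (30.858,133.854) (closed)

[2] `<polygon>` rectangle, #ff8800→engrave S243 F2625: (7.593,122.185) → (113.751,122.185) → (113.751,81.203) → (7.593,81.203) → (7.593,122.185) (closed)

[3] `<line>` line segment, #ff8800→engrave S243 F2625: (173.148,144.556) → (211.250,55.530)

(Gcodetools for Inkscape — laser output)
G21
G90
G0 X30.858 Y133.854
M3 S243
G01 X318.294 Y156.653 F2625
G01 X181.507 Y44.967 F2625
G01 X101.319 Y6.205 F2625
G01 X17.405 Y147.431 F2625
G01 X14.863 Y16.009 F2625
G01 X30.858 Y133.854 F2625
M5
G0 X7.593 Y122.185
M3 S243
G01 X113.751 Y122.185 F2625
G01 X113.751 Y81.203 F2625
G01 X7.593 Y81.203 F2625
G01 X7.593 Y122.185 F2625
M5
G0 X173.148 Y144.556
M3 S243
G01 X211.250 Y55.530 F2625
M5
G0 X0.000 Y0.000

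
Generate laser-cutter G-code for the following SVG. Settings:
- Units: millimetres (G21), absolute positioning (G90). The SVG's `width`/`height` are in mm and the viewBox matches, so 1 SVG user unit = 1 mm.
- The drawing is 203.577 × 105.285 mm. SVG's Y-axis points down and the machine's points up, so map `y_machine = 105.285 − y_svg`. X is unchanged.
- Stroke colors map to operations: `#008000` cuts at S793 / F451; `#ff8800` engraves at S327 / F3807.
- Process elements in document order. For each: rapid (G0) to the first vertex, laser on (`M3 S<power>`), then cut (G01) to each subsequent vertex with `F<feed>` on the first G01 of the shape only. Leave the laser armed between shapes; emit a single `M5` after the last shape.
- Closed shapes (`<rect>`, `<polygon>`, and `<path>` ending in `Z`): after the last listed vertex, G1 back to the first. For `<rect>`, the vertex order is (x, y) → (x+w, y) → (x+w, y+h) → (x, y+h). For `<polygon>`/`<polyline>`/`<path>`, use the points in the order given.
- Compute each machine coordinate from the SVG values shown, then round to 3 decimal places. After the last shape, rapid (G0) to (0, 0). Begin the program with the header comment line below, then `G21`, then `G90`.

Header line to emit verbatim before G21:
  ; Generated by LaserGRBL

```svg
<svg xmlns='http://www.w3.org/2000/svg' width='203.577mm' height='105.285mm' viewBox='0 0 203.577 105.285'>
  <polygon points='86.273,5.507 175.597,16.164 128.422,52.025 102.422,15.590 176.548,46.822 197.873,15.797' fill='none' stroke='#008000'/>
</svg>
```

; Generated by LaserGRBL
G21
G90
G0 X86.273 Y99.778
M3 S793
G01 X175.597 Y89.121 F451
G01 X128.422 Y53.260
G01 X102.422 Y89.695
G01 X176.548 Y58.463
G01 X197.873 Y89.488
G01 X86.273 Y99.778
M5
G0 X0.000 Y0.000

viewBox `0 0 203.577 105.285` with mm width/height → 1 unit = 1 mm. Flip: y_m = 105.285 − y_svg.

**Shape 1** — `<polygon>` closed polygon, stroke `#008000` → cut (S793, F451). Machine vertices: (86.273,99.778) → (175.597,89.121) → (128.422,53.260) → (102.422,89.695) → (176.548,58.463) → (197.873,89.488) → (86.273,99.778). Closed: final G1 returns to the first vertex.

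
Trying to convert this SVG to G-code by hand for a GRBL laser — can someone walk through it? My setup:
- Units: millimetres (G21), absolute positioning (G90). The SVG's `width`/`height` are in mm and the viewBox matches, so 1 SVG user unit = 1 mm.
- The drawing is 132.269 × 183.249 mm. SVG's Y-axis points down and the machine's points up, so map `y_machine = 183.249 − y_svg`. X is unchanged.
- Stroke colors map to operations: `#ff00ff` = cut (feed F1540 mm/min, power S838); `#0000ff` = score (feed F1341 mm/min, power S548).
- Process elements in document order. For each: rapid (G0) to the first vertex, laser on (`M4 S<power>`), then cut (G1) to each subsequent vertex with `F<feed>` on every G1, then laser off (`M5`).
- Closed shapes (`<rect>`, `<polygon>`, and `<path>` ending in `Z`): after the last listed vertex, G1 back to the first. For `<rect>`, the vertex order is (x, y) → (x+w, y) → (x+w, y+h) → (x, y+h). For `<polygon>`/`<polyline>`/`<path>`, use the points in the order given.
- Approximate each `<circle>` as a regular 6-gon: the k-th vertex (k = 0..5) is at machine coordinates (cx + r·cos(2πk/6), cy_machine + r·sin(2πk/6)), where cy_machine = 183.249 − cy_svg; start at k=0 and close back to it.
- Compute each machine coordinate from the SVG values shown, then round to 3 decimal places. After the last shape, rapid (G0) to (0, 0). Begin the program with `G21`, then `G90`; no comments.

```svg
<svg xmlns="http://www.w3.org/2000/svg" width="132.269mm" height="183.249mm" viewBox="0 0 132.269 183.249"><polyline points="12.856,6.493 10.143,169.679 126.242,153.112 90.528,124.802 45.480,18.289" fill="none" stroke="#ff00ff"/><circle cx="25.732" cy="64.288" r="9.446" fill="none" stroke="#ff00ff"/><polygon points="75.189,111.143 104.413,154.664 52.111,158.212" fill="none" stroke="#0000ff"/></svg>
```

G21
G90
G0 X12.856 Y176.756
M4 S838
G1 X10.143 Y13.570 F1540
G1 X126.242 Y30.137 F1540
G1 X90.528 Y58.447 F1540
G1 X45.480 Y164.960 F1540
M5
G0 X35.178 Y118.961
M4 S838
G1 X30.455 Y127.141 F1540
G1 X21.009 Y127.141 F1540
G1 X16.286 Y118.961 F1540
G1 X21.009 Y110.781 F1540
G1 X30.455 Y110.781 F1540
G1 X35.178 Y118.961 F1540
M5
G0 X75.189 Y72.106
M4 S548
G1 X104.413 Y28.585 F1341
G1 X52.111 Y25.037 F1341
G1 X75.189 Y72.106 F1341
M5
G0 X0.000 Y0.000

Since the viewBox matches the mm dimensions, user units are millimetres directly. The only transform is the Y-flip y_m = 183.249 − y_svg.

Shape 1 is a open polyline drawn with `<polyline>`. Its stroke #ff00ff means cut at S838, F1540. After flipping Y the toolpath is (12.856,176.756) → (10.143,13.570) → (126.242,30.137) → (90.528,58.447) → (45.480,164.960).

Shape 2 is a circle drawn with `<circle>`. Its stroke #ff00ff means cut at S838, F1540. After flipping Y the toolpath is (35.178,118.961) → (30.455,127.141) → (21.009,127.141) → (16.286,118.961) → (21.009,110.781) → (30.455,110.781) → (35.178,118.961), returning to the start.

Shape 3 is a regular polygon drawn with `<polygon>`. Its stroke #0000ff means score at S548, F1341. After flipping Y the toolpath is (75.189,72.106) → (104.413,28.585) → (52.111,25.037) → (75.189,72.106), returning to the start.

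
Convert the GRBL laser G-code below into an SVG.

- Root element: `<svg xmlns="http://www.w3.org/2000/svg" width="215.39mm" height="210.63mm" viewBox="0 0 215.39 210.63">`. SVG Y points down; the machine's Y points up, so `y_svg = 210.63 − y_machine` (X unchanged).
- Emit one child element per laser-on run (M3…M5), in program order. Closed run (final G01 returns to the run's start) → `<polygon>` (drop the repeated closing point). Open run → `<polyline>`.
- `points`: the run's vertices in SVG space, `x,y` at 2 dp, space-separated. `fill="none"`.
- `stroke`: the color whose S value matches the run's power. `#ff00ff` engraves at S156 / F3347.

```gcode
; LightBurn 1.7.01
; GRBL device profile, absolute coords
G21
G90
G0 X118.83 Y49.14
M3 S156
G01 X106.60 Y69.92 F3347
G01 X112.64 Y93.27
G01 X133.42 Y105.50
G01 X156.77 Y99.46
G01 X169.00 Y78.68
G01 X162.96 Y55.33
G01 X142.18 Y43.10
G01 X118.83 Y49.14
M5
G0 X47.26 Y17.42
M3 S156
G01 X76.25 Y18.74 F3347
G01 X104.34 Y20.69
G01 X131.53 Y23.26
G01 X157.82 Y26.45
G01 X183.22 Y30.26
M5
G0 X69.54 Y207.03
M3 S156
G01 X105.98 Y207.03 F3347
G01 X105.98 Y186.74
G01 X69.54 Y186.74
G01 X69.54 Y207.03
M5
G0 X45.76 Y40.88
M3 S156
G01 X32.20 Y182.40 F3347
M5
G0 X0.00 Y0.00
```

y_svg = 210.63 − y_m. Every run uses S156, so all elements get stroke `#ff00ff` (engrave).

[1] closed run; points: 118.83,161.49 106.60,140.71 112.64,117.36 133.42,105.13 156.77,111.17 169.00,131.95 162.96,155.30 142.18,167.53

[2] open run; points: 47.26,193.21 76.25,191.89 104.34,189.94 131.53,187.37 157.82,184.18 183.22,180.37

[3] closed run; points: 69.54,3.60 105.98,3.60 105.98,23.89 69.54,23.89

[4] open run; points: 45.76,169.75 32.20,28.23

<svg xmlns="http://www.w3.org/2000/svg" width="215.39mm" height="210.63mm" viewBox="0 0 215.39 210.63">
  <polygon points="118.83,161.49 106.60,140.71 112.64,117.36 133.42,105.13 156.77,111.17 169.00,131.95 162.96,155.30 142.18,167.53" fill="none" stroke="#ff00ff"/>
  <polyline points="47.26,193.21 76.25,191.89 104.34,189.94 131.53,187.37 157.82,184.18 183.22,180.37" fill="none" stroke="#ff00ff"/>
  <polygon points="69.54,3.60 105.98,3.60 105.98,23.89 69.54,23.89" fill="none" stroke="#ff00ff"/>
  <polyline points="45.76,169.75 32.20,28.23" fill="none" stroke="#ff00ff"/>
</svg>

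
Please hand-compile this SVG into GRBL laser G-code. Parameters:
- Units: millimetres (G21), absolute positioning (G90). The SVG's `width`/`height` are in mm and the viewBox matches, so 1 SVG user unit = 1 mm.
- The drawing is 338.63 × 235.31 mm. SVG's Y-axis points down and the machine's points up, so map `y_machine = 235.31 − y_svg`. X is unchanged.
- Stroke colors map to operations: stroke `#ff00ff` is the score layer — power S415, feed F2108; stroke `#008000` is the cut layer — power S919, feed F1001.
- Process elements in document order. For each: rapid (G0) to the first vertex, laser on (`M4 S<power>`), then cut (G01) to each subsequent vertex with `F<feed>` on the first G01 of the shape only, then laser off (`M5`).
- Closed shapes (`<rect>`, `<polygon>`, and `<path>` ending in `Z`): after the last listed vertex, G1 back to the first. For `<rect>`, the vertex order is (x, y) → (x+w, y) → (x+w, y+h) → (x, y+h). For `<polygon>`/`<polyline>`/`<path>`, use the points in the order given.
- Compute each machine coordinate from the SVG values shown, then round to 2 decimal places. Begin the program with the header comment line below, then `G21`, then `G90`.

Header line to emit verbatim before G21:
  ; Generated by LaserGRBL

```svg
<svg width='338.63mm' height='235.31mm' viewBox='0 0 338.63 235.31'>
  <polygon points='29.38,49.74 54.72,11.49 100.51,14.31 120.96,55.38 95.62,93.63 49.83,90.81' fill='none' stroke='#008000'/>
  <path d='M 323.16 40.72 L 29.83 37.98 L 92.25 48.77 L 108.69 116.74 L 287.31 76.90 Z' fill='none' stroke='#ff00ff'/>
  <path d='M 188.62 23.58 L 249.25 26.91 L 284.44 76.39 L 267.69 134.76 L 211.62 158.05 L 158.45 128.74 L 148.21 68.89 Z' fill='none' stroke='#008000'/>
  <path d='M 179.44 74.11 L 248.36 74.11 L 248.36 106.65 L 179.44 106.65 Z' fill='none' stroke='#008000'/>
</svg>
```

; Generated by LaserGRBL
G21
G90
G0 X29.38 Y185.57
M4 S919
G01 X54.72 Y223.82 F1001
G01 X100.51 Y221.00
G01 X120.96 Y179.93
G01 X95.62 Y141.68
G01 X49.83 Y144.50
G01 X29.38 Y185.57
M5
G0 X323.16 Y194.59
M4 S415
G01 X29.83 Y197.33 F2108
G01 X92.25 Y186.54
G01 X108.69 Y118.57
G01 X287.31 Y158.41
G01 X323.16 Y194.59
M5
G0 X188.62 Y211.73
M4 S919
G01 X249.25 Y208.40 F1001
G01 X284.44 Y158.92
G01 X267.69 Y100.55
G01 X211.62 Y77.26
G01 X158.45 Y106.57
G01 X148.21 Y166.42
G01 X188.62 Y211.73
M5
G0 X179.44 Y161.20
M4 S919
G01 X248.36 Y161.20 F1001
G01 X248.36 Y128.66
G01 X179.44 Y128.66
G01 X179.44 Y161.20
M5

1 u = 1 mm; y_m = 235.31 − y.

[1] `<polygon>` regular polygon, #008000→cut S919 F1001: (29.38,185.57) → (54.72,223.82) → (100.51,221.00) → (120.96,179.93) → (95.62,141.68) → (49.83,144.50) → (29.38,185.57) (closed)

[2] `<path>` closed polygon, #ff00ff→score S415 F2108: (323.16,194.59) → (29.83,197.33) → (92.25,186.54) → (108.69,118.57) → (287.31,158.41) → (323.16,194.59) (closed)

[3] `<path>` regular polygon, #008000→cut S919 F1001: (188.62,211.73) → (249.25,208.40) → (284.44,158.92) → (267.69,100.55) → (211.62,77.26) → (158.45,106.57) → (148.21,166.42) → (188.62,211.73) (closed)

[4] `<path>` rectangle, #008000→cut S919 F1001: (179.44,161.20) → (248.36,161.20) → (248.36,128.66) → (179.44,128.66) → (179.44,161.20) (closed)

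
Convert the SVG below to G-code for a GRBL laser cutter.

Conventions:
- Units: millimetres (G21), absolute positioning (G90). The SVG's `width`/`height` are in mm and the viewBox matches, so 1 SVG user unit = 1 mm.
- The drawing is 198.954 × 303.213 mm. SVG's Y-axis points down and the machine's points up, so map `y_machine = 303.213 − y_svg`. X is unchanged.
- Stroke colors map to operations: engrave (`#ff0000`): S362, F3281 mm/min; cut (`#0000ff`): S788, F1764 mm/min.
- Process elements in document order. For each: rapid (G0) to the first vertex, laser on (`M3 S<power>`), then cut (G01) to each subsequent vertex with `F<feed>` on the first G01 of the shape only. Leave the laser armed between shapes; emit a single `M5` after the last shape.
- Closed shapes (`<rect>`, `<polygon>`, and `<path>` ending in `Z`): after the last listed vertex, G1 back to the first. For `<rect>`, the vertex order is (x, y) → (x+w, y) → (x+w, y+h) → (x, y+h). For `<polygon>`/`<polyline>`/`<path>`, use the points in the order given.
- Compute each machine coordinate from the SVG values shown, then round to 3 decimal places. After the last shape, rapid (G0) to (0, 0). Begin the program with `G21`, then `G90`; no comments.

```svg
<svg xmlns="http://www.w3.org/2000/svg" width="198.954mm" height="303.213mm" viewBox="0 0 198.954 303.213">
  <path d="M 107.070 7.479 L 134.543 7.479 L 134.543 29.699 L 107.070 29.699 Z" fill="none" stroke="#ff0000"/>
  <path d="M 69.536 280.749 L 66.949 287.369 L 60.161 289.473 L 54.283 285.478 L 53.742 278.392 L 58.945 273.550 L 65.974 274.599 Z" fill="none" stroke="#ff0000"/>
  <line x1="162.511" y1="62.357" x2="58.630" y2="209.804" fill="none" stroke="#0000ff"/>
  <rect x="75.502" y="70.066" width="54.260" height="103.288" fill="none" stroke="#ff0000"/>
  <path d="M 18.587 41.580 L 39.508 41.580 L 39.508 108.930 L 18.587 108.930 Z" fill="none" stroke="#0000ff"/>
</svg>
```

G21
G90
G0 X107.070 Y295.734
M3 S362
G01 X134.543 Y295.734 F3281
G01 X134.543 Y273.514
G01 X107.070 Y273.514
G01 X107.070 Y295.734
G0 X69.536 Y22.464
M3 S362
G01 X66.949 Y15.844 F3281
G01 X60.161 Y13.740
G01 X54.283 Y17.735
G01 X53.742 Y24.821
G01 X58.945 Y29.663
G01 X65.974 Y28.614
G01 X69.536 Y22.464
G0 X162.511 Y240.856
M3 S788
G01 X58.630 Y93.409 F1764
G0 X75.502 Y233.147
M3 S362
G01 X129.762 Y233.147 F3281
G01 X129.762 Y129.859
G01 X75.502 Y129.859
G01 X75.502 Y233.147
G0 X18.587 Y261.633
M3 S788
G01 X39.508 Y261.633 F1764
G01 X39.508 Y194.283
G01 X18.587 Y194.283
G01 X18.587 Y261.633
M5
G0 X0.000 Y0.000

Since the viewBox matches the mm dimensions, user units are millimetres directly. The only transform is the Y-flip y_m = 303.213 − y_svg.

Shape 1 is a rectangle drawn with `<path>`. Its stroke #ff0000 means engrave at S362, F3281. After flipping Y the toolpath is (107.070,295.734) → (134.543,295.734) → (134.543,273.514) → (107.070,273.514) → (107.070,295.734), returning to the start.

Shape 2 is a regular polygon drawn with `<path>`. Its stroke #ff0000 means engrave at S362, F3281. After flipping Y the toolpath is (69.536,22.464) → (66.949,15.844) → (60.161,13.740) → (54.283,17.735) → (53.742,24.821) → (58.945,29.663) → (65.974,28.614) → (69.536,22.464), returning to the start.

Shape 3 is a line segment drawn with `<line>`. Its stroke #0000ff means cut at S788, F1764. After flipping Y the toolpath is (162.511,240.856) → (58.630,93.409).

Shape 4 is a rectangle drawn with `<rect>`. Its stroke #ff0000 means engrave at S362, F3281. After flipping Y the toolpath is (75.502,233.147) → (129.762,233.147) → (129.762,129.859) → (75.502,129.859) → (75.502,233.147), returning to the start.

Shape 5 is a rectangle drawn with `<path>`. Its stroke #0000ff means cut at S788, F1764. After flipping Y the toolpath is (18.587,261.633) → (39.508,261.633) → (39.508,194.283) → (18.587,194.283) → (18.587,261.633), returning to the start.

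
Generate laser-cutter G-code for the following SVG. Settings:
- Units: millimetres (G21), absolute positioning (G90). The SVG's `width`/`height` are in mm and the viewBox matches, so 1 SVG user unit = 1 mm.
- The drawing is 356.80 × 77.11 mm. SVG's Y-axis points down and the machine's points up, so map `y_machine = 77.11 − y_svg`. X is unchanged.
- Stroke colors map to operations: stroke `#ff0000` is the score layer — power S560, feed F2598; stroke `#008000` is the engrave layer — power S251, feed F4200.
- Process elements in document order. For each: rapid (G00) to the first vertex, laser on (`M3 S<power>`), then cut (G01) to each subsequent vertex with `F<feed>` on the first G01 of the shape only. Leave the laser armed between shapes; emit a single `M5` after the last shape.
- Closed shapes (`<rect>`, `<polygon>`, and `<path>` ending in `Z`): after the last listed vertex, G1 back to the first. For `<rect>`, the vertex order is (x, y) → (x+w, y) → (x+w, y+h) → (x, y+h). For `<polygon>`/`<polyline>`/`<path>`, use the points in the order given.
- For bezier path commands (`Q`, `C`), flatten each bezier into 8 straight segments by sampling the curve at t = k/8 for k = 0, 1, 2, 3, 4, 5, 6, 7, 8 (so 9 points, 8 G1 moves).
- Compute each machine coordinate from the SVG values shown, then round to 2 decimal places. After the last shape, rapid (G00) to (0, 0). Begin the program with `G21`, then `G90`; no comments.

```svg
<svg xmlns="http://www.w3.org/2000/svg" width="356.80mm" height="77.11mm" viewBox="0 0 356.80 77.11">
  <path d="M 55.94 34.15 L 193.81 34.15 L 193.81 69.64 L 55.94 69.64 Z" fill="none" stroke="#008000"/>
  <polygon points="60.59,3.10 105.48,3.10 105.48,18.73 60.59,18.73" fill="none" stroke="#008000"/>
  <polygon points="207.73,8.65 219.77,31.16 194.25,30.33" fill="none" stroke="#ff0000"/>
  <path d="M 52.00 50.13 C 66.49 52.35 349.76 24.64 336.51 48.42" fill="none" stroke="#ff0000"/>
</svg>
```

Since the viewBox matches the mm dimensions, user units are millimetres directly. The only transform is the Y-flip y_m = 77.11 − y_svg.

Shape 1 is a rectangle drawn with `<path>`. Its stroke #008000 means engrave at S251, F4200. After flipping Y the toolpath is (55.94,42.96) → (193.81,42.96) → (193.81,7.47) → (55.94,7.47) → (55.94,42.96), returning to the start.

Shape 2 is a rectangle drawn with `<polygon>`. Its stroke #008000 means engrave at S251, F4200. After flipping Y the toolpath is (60.59,74.01) → (105.48,74.01) → (105.48,58.38) → (60.59,58.38) → (60.59,74.01), returning to the start.

Shape 3 is a regular polygon drawn with `<polygon>`. Its stroke #ff0000 means score at S560, F2598. After flipping Y the toolpath is (207.73,68.46) → (219.77,45.95) → (194.25,46.78) → (207.73,68.46), returning to the start.

Shape 4 is a cubic bezier drawn with `<path>`. Its stroke #ff0000 means score at S560, F2598. After flipping Y the toolpath is (52.00,26.98) → (68.93,27.39) → (104.43,29.65) → (151.88,32.82) → (204.66,35.92) → (256.13,38.01) → (299.68,38.14) → (328.68,35.35) → (336.51,28.69).

G21
G90
G00 X55.94 Y42.96
M3 S251
G01 X193.81 Y42.96 F4200
G01 X193.81 Y7.47
G01 X55.94 Y7.47
G01 X55.94 Y42.96
G00 X60.59 Y74.01
M3 S251
G01 X105.48 Y74.01 F4200
G01 X105.48 Y58.38
G01 X60.59 Y58.38
G01 X60.59 Y74.01
G00 X207.73 Y68.46
M3 S560
G01 X219.77 Y45.95 F2598
G01 X194.25 Y46.78
G01 X207.73 Y68.46
G00 X52.00 Y26.98
M3 S560
G01 X68.93 Y27.39 F2598
G01 X104.43 Y29.65
G01 X151.88 Y32.82
G01 X204.66 Y35.92
G01 X256.13 Y38.01
G01 X299.68 Y38.14
G01 X328.68 Y35.35
G01 X336.51 Y28.69
M5
G00 X0.00 Y0.00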